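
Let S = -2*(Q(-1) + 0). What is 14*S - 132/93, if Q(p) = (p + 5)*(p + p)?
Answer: 6900/31 ≈ 222.58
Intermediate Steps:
Q(p) = 2*p*(5 + p) (Q(p) = (5 + p)*(2*p) = 2*p*(5 + p))
S = 16 (S = -2*(2*(-1)*(5 - 1) + 0) = -2*(2*(-1)*4 + 0) = -2*(-8 + 0) = -2*(-8) = 16)
14*S - 132/93 = 14*16 - 132/93 = 224 - 132*1/93 = 224 - 44/31 = 6900/31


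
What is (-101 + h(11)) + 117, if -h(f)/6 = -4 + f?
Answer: -26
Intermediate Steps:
h(f) = 24 - 6*f (h(f) = -6*(-4 + f) = 24 - 6*f)
(-101 + h(11)) + 117 = (-101 + (24 - 6*11)) + 117 = (-101 + (24 - 66)) + 117 = (-101 - 42) + 117 = -143 + 117 = -26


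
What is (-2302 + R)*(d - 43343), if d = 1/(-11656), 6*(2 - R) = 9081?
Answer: 3853206230643/23312 ≈ 1.6529e+8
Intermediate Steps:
R = -3023/2 (R = 2 - ⅙*9081 = 2 - 3027/2 = -3023/2 ≈ -1511.5)
d = -1/11656 ≈ -8.5793e-5
(-2302 + R)*(d - 43343) = (-2302 - 3023/2)*(-1/11656 - 43343) = -7627/2*(-505206009/11656) = 3853206230643/23312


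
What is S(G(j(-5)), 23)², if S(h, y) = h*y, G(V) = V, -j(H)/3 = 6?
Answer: 171396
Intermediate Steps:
j(H) = -18 (j(H) = -3*6 = -18)
S(G(j(-5)), 23)² = (-18*23)² = (-414)² = 171396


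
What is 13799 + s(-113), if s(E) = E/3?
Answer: 41284/3 ≈ 13761.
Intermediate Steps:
s(E) = E/3 (s(E) = E*(⅓) = E/3)
13799 + s(-113) = 13799 + (⅓)*(-113) = 13799 - 113/3 = 41284/3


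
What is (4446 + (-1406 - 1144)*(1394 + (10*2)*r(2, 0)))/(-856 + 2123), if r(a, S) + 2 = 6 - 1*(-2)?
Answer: -3856254/1267 ≈ -3043.6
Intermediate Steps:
r(a, S) = 6 (r(a, S) = -2 + (6 - 1*(-2)) = -2 + (6 + 2) = -2 + 8 = 6)
(4446 + (-1406 - 1144)*(1394 + (10*2)*r(2, 0)))/(-856 + 2123) = (4446 + (-1406 - 1144)*(1394 + (10*2)*6))/(-856 + 2123) = (4446 - 2550*(1394 + 20*6))/1267 = (4446 - 2550*(1394 + 120))*(1/1267) = (4446 - 2550*1514)*(1/1267) = (4446 - 3860700)*(1/1267) = -3856254*1/1267 = -3856254/1267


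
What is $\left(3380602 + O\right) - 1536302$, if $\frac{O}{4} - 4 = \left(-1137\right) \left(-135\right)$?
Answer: $2458296$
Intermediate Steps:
$O = 613996$ ($O = 16 + 4 \left(\left(-1137\right) \left(-135\right)\right) = 16 + 4 \cdot 153495 = 16 + 613980 = 613996$)
$\left(3380602 + O\right) - 1536302 = \left(3380602 + 613996\right) - 1536302 = 3994598 - 1536302 = 2458296$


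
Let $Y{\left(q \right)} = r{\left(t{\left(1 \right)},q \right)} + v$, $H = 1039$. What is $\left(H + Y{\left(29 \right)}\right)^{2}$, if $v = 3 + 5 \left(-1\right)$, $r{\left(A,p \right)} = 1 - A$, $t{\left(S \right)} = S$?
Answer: $1075369$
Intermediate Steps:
$v = -2$ ($v = 3 - 5 = -2$)
$Y{\left(q \right)} = -2$ ($Y{\left(q \right)} = \left(1 - 1\right) - 2 = 0 - 2 = -2$)
$\left(H + Y{\left(29 \right)}\right)^{2} = \left(1039 - 2\right)^{2} = 1037^{2} = 1075369$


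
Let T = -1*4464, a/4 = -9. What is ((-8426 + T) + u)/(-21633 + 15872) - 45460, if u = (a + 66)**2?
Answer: -261883070/5761 ≈ -45458.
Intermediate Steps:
a = -36 (a = 4*(-9) = -36)
u = 900 (u = (-36 + 66)**2 = 30**2 = 900)
T = -4464
((-8426 + T) + u)/(-21633 + 15872) - 45460 = ((-8426 - 4464) + 900)/(-21633 + 15872) - 45460 = (-12890 + 900)/(-5761) - 45460 = -11990*(-1/5761) - 45460 = 11990/5761 - 45460 = -261883070/5761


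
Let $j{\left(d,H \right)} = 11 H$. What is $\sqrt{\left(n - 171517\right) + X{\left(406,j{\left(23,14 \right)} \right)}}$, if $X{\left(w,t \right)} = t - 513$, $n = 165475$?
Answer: $i \sqrt{6401} \approx 80.006 i$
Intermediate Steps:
$X{\left(w,t \right)} = -513 + t$
$\sqrt{\left(n - 171517\right) + X{\left(406,j{\left(23,14 \right)} \right)}} = \sqrt{\left(165475 - 171517\right) + \left(-513 + 11 \cdot 14\right)} = \sqrt{\left(165475 - 171517\right) + \left(-513 + 154\right)} = \sqrt{-6042 - 359} = \sqrt{-6401} = i \sqrt{6401}$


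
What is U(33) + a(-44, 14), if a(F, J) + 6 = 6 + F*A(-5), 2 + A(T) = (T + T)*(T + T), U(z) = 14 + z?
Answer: -4265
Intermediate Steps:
A(T) = -2 + 4*T² (A(T) = -2 + (T + T)*(T + T) = -2 + (2*T)*(2*T) = -2 + 4*T²)
a(F, J) = 98*F (a(F, J) = -6 + (6 + F*(-2 + 4*(-5)²)) = -6 + (6 + F*(-2 + 4*25)) = -6 + (6 + F*(-2 + 100)) = -6 + (6 + F*98) = -6 + (6 + 98*F) = 98*F)
U(33) + a(-44, 14) = (14 + 33) + 98*(-44) = 47 - 4312 = -4265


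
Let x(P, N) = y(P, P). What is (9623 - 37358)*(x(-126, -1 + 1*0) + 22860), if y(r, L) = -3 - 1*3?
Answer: -633855690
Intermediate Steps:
y(r, L) = -6 (y(r, L) = -3 - 3 = -6)
x(P, N) = -6
(9623 - 37358)*(x(-126, -1 + 1*0) + 22860) = (9623 - 37358)*(-6 + 22860) = -27735*22854 = -633855690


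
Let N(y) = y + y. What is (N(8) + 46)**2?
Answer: 3844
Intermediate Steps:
N(y) = 2*y
(N(8) + 46)**2 = (2*8 + 46)**2 = (16 + 46)**2 = 62**2 = 3844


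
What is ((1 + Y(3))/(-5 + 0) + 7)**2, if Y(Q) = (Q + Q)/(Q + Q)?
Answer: 1089/25 ≈ 43.560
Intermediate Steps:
Y(Q) = 1 (Y(Q) = (2*Q)/((2*Q)) = (2*Q)*(1/(2*Q)) = 1)
((1 + Y(3))/(-5 + 0) + 7)**2 = ((1 + 1)/(-5 + 0) + 7)**2 = (2/(-5) + 7)**2 = (2*(-1/5) + 7)**2 = (-2/5 + 7)**2 = (33/5)**2 = 1089/25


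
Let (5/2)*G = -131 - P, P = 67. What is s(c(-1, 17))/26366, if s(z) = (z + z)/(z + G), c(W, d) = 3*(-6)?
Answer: 5/355941 ≈ 1.4047e-5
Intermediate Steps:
c(W, d) = -18
G = -396/5 (G = 2*(-131 - 1*67)/5 = 2*(-131 - 67)/5 = (⅖)*(-198) = -396/5 ≈ -79.200)
s(z) = 2*z/(-396/5 + z) (s(z) = (z + z)/(z - 396/5) = (2*z)/(-396/5 + z) = 2*z/(-396/5 + z))
s(c(-1, 17))/26366 = (10*(-18)/(-396 + 5*(-18)))/26366 = (10*(-18)/(-396 - 90))*(1/26366) = (10*(-18)/(-486))*(1/26366) = (10*(-18)*(-1/486))*(1/26366) = (10/27)*(1/26366) = 5/355941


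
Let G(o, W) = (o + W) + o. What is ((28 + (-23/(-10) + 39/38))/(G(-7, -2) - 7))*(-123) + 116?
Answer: 619508/2185 ≈ 283.53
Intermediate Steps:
G(o, W) = W + 2*o (G(o, W) = (W + o) + o = W + 2*o)
((28 + (-23/(-10) + 39/38))/(G(-7, -2) - 7))*(-123) + 116 = ((28 + (-23/(-10) + 39/38))/((-2 + 2*(-7)) - 7))*(-123) + 116 = ((28 + (-23*(-⅒) + 39*(1/38)))/((-2 - 14) - 7))*(-123) + 116 = ((28 + (23/10 + 39/38))/(-16 - 7))*(-123) + 116 = ((28 + 316/95)/(-23))*(-123) + 116 = ((2976/95)*(-1/23))*(-123) + 116 = -2976/2185*(-123) + 116 = 366048/2185 + 116 = 619508/2185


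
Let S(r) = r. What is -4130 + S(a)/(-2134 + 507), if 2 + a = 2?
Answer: -4130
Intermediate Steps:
a = 0 (a = -2 + 2 = 0)
-4130 + S(a)/(-2134 + 507) = -4130 + 0/(-2134 + 507) = -4130 + 0/(-1627) = -4130 + 0*(-1/1627) = -4130 + 0 = -4130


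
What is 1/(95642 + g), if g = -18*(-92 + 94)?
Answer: 1/95606 ≈ 1.0460e-5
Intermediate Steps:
g = -36 (g = -18*2 = -36)
1/(95642 + g) = 1/(95642 - 36) = 1/95606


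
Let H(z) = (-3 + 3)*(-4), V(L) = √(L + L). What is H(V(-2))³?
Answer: 0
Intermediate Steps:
V(L) = √2*√L (V(L) = √(2*L) = √2*√L)
H(z) = 0 (H(z) = 0*(-4) = 0)
H(V(-2))³ = 0³ = 0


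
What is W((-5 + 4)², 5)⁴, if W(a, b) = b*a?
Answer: 625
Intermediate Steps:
W(a, b) = a*b
W((-5 + 4)², 5)⁴ = ((-5 + 4)²*5)⁴ = ((-1)²*5)⁴ = (1*5)⁴ = 5⁴ = 625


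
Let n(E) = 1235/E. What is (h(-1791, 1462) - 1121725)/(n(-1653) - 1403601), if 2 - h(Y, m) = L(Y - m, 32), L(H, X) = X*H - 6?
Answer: 88533027/122113352 ≈ 0.72501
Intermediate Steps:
L(H, X) = -6 + H*X (L(H, X) = H*X - 6 = -6 + H*X)
h(Y, m) = 8 - 32*Y + 32*m (h(Y, m) = 2 - (-6 + (Y - m)*32) = 2 - (-6 + (-32*m + 32*Y)) = 2 - (-6 - 32*m + 32*Y) = 2 + (6 - 32*Y + 32*m) = 8 - 32*Y + 32*m)
(h(-1791, 1462) - 1121725)/(n(-1653) - 1403601) = ((8 - 32*(-1791) + 32*1462) - 1121725)/(1235/(-1653) - 1403601) = ((8 + 57312 + 46784) - 1121725)/(1235*(-1/1653) - 1403601) = (104104 - 1121725)/(-65/87 - 1403601) = -1017621/(-122113352/87) = -1017621*(-87/122113352) = 88533027/122113352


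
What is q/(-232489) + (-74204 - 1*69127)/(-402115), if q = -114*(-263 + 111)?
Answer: 26355032139/93487314235 ≈ 0.28191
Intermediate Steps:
q = 17328 (q = -114*(-152) = 17328)
q/(-232489) + (-74204 - 1*69127)/(-402115) = 17328/(-232489) + (-74204 - 1*69127)/(-402115) = 17328*(-1/232489) + (-74204 - 69127)*(-1/402115) = -17328/232489 - 143331*(-1/402115) = -17328/232489 + 143331/402115 = 26355032139/93487314235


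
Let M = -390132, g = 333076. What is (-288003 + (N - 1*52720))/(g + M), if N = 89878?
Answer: 250845/57056 ≈ 4.3965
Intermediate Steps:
(-288003 + (N - 1*52720))/(g + M) = (-288003 + (89878 - 1*52720))/(333076 - 390132) = (-288003 + (89878 - 52720))/(-57056) = (-288003 + 37158)*(-1/57056) = -250845*(-1/57056) = 250845/57056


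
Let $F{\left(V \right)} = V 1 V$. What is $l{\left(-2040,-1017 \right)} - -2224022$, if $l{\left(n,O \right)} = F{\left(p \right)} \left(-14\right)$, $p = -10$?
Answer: $2222622$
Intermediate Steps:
$F{\left(V \right)} = V^{2}$ ($F{\left(V \right)} = V V = V^{2}$)
$l{\left(n,O \right)} = -1400$ ($l{\left(n,O \right)} = \left(-10\right)^{2} \left(-14\right) = 100 \left(-14\right) = -1400$)
$l{\left(-2040,-1017 \right)} - -2224022 = -1400 - -2224022 = -1400 + 2224022 = 2222622$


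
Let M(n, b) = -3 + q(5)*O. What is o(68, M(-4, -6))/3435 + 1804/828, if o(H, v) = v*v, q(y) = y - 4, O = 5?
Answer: 516671/237015 ≈ 2.1799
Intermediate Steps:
q(y) = -4 + y
M(n, b) = 2 (M(n, b) = -3 + (-4 + 5)*5 = -3 + 1*5 = -3 + 5 = 2)
o(H, v) = v**2
o(68, M(-4, -6))/3435 + 1804/828 = 2**2/3435 + 1804/828 = 4*(1/3435) + 1804*(1/828) = 4/3435 + 451/207 = 516671/237015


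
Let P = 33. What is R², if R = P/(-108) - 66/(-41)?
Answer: 3705625/2178576 ≈ 1.7009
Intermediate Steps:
R = 1925/1476 (R = 33/(-108) - 66/(-41) = 33*(-1/108) - 66*(-1/41) = -11/36 + 66/41 = 1925/1476 ≈ 1.3042)
R² = (1925/1476)² = 3705625/2178576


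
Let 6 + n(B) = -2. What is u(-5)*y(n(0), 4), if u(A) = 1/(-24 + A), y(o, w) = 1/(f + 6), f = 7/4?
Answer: -4/899 ≈ -0.0044494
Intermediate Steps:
f = 7/4 (f = 7*(¼) = 7/4 ≈ 1.7500)
n(B) = -8 (n(B) = -6 - 2 = -8)
y(o, w) = 4/31 (y(o, w) = 1/(7/4 + 6) = 1/(31/4) = 4/31)
u(-5)*y(n(0), 4) = (4/31)/(-24 - 5) = (4/31)/(-29) = -1/29*4/31 = -4/899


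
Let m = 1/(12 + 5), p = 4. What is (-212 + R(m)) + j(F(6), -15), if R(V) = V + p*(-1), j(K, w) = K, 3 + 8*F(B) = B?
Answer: -29317/136 ≈ -215.57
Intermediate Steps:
m = 1/17 ≈ 0.058824
F(B) = -3/8 + B/8
R(V) = -4 + V (R(V) = V + 4*(-1) = V - 4 = -4 + V)
(-212 + R(m)) + j(F(6), -15) = (-212 + (-4 + 1/17)) + (-3/8 + (1/8)*6) = (-212 - 67/17) + (-3/8 + 3/4) = -3671/17 + 3/8 = -29317/136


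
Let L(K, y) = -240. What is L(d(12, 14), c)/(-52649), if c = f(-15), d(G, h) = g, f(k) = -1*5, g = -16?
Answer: 240/52649 ≈ 0.0045585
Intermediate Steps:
f(k) = -5
d(G, h) = -16
c = -5
L(d(12, 14), c)/(-52649) = -240/(-52649) = -240*(-1/52649) = 240/52649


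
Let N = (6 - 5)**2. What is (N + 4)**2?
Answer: 25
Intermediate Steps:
N = 1 (N = 1**2 = 1)
(N + 4)**2 = (1 + 4)**2 = 5**2 = 25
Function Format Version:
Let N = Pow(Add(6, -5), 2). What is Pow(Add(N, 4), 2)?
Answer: 25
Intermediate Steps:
N = 1 (N = Pow(1, 2) = 1)
Pow(Add(N, 4), 2) = Pow(Add(1, 4), 2) = Pow(5, 2) = 25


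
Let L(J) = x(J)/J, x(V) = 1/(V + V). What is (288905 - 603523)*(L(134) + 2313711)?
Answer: -13070803147715797/17956 ≈ -7.2794e+11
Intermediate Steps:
x(V) = 1/(2*V)
L(J) = 1/(2*J²) (L(J) = (1/(2*J))/J = 1/(2*J²))
(288905 - 603523)*(L(134) + 2313711) = (288905 - 603523)*((½)/134² + 2313711) = -314618*((½)*(1/17956) + 2313711) = -314618*(1/35912 + 2313711) = -314618*83089989433/35912 = -13070803147715797/17956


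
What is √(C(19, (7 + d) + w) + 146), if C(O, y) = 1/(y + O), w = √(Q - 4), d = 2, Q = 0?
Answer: √(22669972 - 394*I)/394 ≈ 12.085 - 0.00010501*I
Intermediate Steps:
w = 2*I (w = √(0 - 4) = √(-4) = 2*I ≈ 2.0*I)
C(O, y) = 1/(O + y)
√(C(19, (7 + d) + w) + 146) = √(1/(19 + ((7 + 2) + 2*I)) + 146) = √(1/(19 + (9 + 2*I)) + 146) = √(1/(28 + 2*I) + 146) = √((28 - 2*I)/788 + 146) = √(146 + (28 - 2*I)/788)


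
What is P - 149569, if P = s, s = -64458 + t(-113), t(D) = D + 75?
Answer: -214065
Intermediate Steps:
t(D) = 75 + D
s = -64496 (s = -64458 + (75 - 113) = -64458 - 38 = -64496)
P = -64496
P - 149569 = -64496 - 149569 = -214065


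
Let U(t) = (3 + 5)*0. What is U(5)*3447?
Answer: 0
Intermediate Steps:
U(t) = 0 (U(t) = 8*0 = 0)
U(5)*3447 = 0*3447 = 0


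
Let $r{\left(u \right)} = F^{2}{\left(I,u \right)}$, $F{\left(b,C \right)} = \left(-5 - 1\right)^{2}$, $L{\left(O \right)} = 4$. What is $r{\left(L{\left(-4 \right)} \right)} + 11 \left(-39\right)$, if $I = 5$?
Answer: $867$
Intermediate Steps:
$F{\left(b,C \right)} = 36$ ($F{\left(b,C \right)} = \left(-6\right)^{2} = 36$)
$r{\left(u \right)} = 1296$ ($r{\left(u \right)} = 36^{2} = 1296$)
$r{\left(L{\left(-4 \right)} \right)} + 11 \left(-39\right) = 1296 + 11 \left(-39\right) = 1296 - 429 = 867$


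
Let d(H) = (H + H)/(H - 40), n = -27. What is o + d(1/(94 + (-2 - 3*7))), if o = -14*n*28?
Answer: 30047974/2839 ≈ 10584.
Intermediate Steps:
d(H) = 2*H/(-40 + H) (d(H) = (2*H)/(-40 + H) = 2*H/(-40 + H))
o = 10584 (o = -14*(-27)*28 = -(-378)*28 = -1*(-10584) = 10584)
o + d(1/(94 + (-2 - 3*7))) = 10584 + 2/((94 + (-2 - 3*7))*(-40 + 1/(94 + (-2 - 3*7)))) = 10584 + 2/((94 + (-2 - 21))*(-40 + 1/(94 + (-2 - 21)))) = 10584 + 2/((94 - 23)*(-40 + 1/(94 - 23))) = 10584 + 2/(71*(-40 + 1/71)) = 10584 + 2*(1/71)/(-40 + 1/71) = 10584 + 2*(1/71)/(-2839/71) = 10584 + 2*(1/71)*(-71/2839) = 10584 - 2/2839 = 30047974/2839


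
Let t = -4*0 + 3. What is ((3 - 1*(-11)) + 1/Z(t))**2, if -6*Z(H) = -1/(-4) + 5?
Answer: 8100/49 ≈ 165.31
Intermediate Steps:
t = 3 (t = 0 + 3 = 3)
Z(H) = -7/8 (Z(H) = -(-1/(-4) + 5)/6 = -(-1*(-1/4) + 5)/6 = -(1/4 + 5)/6 = -1/6*21/4 = -7/8)
((3 - 1*(-11)) + 1/Z(t))**2 = ((3 - 1*(-11)) + 1/(-7/8))**2 = ((3 + 11) - 8/7)**2 = (14 - 8/7)**2 = (90/7)**2 = 8100/49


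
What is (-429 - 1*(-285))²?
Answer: 20736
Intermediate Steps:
(-429 - 1*(-285))² = (-429 + 285)² = (-144)² = 20736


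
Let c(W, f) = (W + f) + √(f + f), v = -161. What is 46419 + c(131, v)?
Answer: 46389 + I*√322 ≈ 46389.0 + 17.944*I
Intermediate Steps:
c(W, f) = W + f + √2*√f (c(W, f) = (W + f) + √(2*f) = (W + f) + √2*√f = W + f + √2*√f)
46419 + c(131, v) = 46419 + (131 - 161 + √2*√(-161)) = 46419 + (131 - 161 + √2*(I*√161)) = 46419 + (131 - 161 + I*√322) = 46419 + (-30 + I*√322) = 46389 + I*√322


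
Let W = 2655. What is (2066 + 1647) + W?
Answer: 6368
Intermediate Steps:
(2066 + 1647) + W = (2066 + 1647) + 2655 = 3713 + 2655 = 6368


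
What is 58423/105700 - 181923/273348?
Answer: -67905227/601935075 ≈ -0.11281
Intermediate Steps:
58423/105700 - 181923/273348 = 58423*(1/105700) - 181923*1/273348 = 58423/105700 - 60641/91116 = -67905227/601935075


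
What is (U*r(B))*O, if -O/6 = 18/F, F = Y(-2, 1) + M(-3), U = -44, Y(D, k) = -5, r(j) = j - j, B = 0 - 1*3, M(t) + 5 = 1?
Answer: 0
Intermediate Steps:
M(t) = -4 (M(t) = -5 + 1 = -4)
B = -3 (B = 0 - 3 = -3)
r(j) = 0
F = -9 (F = -5 - 4 = -9)
O = 12 (O = -108/(-9) = -108*(-1)/9 = -6*(-2) = 12)
(U*r(B))*O = -44*0*12 = 0*12 = 0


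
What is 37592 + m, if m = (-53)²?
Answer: 40401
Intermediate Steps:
m = 2809
37592 + m = 37592 + 2809 = 40401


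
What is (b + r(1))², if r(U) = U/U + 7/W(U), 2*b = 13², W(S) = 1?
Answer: 34225/4 ≈ 8556.3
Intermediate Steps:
b = 169/2 (b = (½)*13² = (½)*169 = 169/2 ≈ 84.500)
r(U) = 8 (r(U) = U/U + 7/1 = 1 + 7*1 = 1 + 7 = 8)
(b + r(1))² = (169/2 + 8)² = (185/2)² = 34225/4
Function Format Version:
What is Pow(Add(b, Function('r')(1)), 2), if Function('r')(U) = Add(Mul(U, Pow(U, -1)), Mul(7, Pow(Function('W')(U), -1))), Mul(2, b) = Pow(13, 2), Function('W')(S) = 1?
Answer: Rational(34225, 4) ≈ 8556.3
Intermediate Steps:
b = Rational(169, 2) (b = Mul(Rational(1, 2), Pow(13, 2)) = Mul(Rational(1, 2), 169) = Rational(169, 2) ≈ 84.500)
Function('r')(U) = 8 (Function('r')(U) = Add(Mul(U, Pow(U, -1)), Mul(7, Pow(1, -1))) = Add(1, Mul(7, 1)) = Add(1, 7) = 8)
Pow(Add(b, Function('r')(1)), 2) = Pow(Add(Rational(169, 2), 8), 2) = Pow(Rational(185, 2), 2) = Rational(34225, 4)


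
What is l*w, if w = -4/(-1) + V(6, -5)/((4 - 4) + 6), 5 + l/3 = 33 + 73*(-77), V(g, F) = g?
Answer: -83895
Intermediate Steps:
l = -16779 (l = -15 + 3*(33 + 73*(-77)) = -15 + 3*(33 - 5621) = -15 + 3*(-5588) = -15 - 16764 = -16779)
w = 5 (w = -4/(-1) + 6/((4 - 4) + 6) = -4*(-1) + 6/(0 + 6) = 4 + 6/6 = 4 + 6*(1/6) = 4 + 1 = 5)
l*w = -16779*5 = -83895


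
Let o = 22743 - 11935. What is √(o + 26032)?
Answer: 2*√9210 ≈ 191.94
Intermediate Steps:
o = 10808
√(o + 26032) = √(10808 + 26032) = √36840 = 2*√9210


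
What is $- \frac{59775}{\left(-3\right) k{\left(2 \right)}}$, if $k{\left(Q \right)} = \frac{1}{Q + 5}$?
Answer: $139475$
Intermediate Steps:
$k{\left(Q \right)} = \frac{1}{5 + Q}$
$- \frac{59775}{\left(-3\right) k{\left(2 \right)}} = - \frac{59775}{\left(-3\right) \frac{1}{5 + 2}} = - \frac{59775}{\left(-3\right) \frac{1}{7}} = - \frac{59775}{- \frac{3}{7}} = \left(-59775\right) \left(- \frac{7}{3}\right) = 139475$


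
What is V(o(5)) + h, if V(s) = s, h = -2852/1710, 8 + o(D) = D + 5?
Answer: 284/855 ≈ 0.33216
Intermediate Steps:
o(D) = -3 + D (o(D) = -8 + (D + 5) = -8 + (5 + D) = -3 + D)
h = -1426/855 (h = -2852*1/1710 = -1426/855 ≈ -1.6678)
V(o(5)) + h = (-3 + 5) - 1426/855 = 2 - 1426/855 = 284/855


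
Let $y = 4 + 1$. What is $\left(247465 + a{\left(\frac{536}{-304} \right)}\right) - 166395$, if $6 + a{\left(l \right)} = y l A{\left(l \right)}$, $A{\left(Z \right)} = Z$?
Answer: $\frac{117078861}{1444} \approx 81080.0$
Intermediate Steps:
$y = 5$
$a{\left(l \right)} = -6 + 5 l^{2}$ ($a{\left(l \right)} = -6 + 5 l l = -6 + 5 l^{2}$)
$\left(247465 + a{\left(\frac{536}{-304} \right)}\right) - 166395 = \left(247465 - \left(6 - 5 \left(\frac{536}{-304}\right)^{2}\right)\right) - 166395 = \left(247465 - \left(6 - 5 \left(536 \left(- \frac{1}{304}\right)\right)^{2}\right)\right) - 166395 = \left(247465 - \left(6 - 5 \left(- \frac{67}{38}\right)^{2}\right)\right) - 166395 = \left(247465 + \left(-6 + 5 \cdot \frac{4489}{1444}\right)\right) - 166395 = \left(247465 + \left(-6 + \frac{22445}{1444}\right)\right) - 166395 = \left(247465 + \frac{13781}{1444}\right) - 166395 = \frac{357353241}{1444} - 166395 = \frac{117078861}{1444}$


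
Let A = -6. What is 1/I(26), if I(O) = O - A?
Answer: 1/32 ≈ 0.031250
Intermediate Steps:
I(O) = 6 + O (I(O) = O - 1*(-6) = O + 6 = 6 + O)
1/I(26) = 1/(6 + 26) = 1/32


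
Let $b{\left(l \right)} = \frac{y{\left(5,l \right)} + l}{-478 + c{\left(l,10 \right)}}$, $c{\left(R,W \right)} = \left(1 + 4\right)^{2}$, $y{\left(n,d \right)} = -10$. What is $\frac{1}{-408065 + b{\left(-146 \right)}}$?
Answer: $- \frac{151}{61617763} \approx -2.4506 \cdot 10^{-6}$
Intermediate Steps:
$c{\left(R,W \right)} = 25$ ($c{\left(R,W \right)} = 5^{2} = 25$)
$b{\left(l \right)} = \frac{10}{453} - \frac{l}{453}$ ($b{\left(l \right)} = \frac{-10 + l}{-478 + 25} = \frac{-10 + l}{-453} = \left(-10 + l\right) \left(- \frac{1}{453}\right) = \frac{10}{453} - \frac{l}{453}$)
$\frac{1}{-408065 + b{\left(-146 \right)}} = \frac{1}{-408065 + \left(\frac{10}{453} - - \frac{146}{453}\right)} = \frac{1}{-408065 + \left(\frac{10}{453} + \frac{146}{453}\right)} = \frac{1}{-408065 + \frac{52}{151}} = \frac{1}{- \frac{61617763}{151}} = - \frac{151}{61617763}$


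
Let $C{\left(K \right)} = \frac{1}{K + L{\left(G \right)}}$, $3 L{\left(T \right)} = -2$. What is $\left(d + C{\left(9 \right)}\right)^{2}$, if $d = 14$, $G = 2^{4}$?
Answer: $\frac{124609}{625} \approx 199.37$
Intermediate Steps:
$G = 16$
$L{\left(T \right)} = - \frac{2}{3}$ ($L{\left(T \right)} = \frac{1}{3} \left(-2\right) = - \frac{2}{3}$)
$C{\left(K \right)} = \frac{1}{- \frac{2}{3} + K}$ ($C{\left(K \right)} = \frac{1}{K - \frac{2}{3}} = \frac{1}{- \frac{2}{3} + K}$)
$\left(d + C{\left(9 \right)}\right)^{2} = \left(14 + \frac{3}{-2 + 3 \cdot 9}\right)^{2} = \left(14 + \frac{3}{-2 + 27}\right)^{2} = \left(14 + \frac{3}{25}\right)^{2} = \left(\frac{353}{25}\right)^{2} = \frac{124609}{625}$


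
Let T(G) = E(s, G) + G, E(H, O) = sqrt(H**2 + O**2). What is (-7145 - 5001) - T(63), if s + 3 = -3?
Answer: -12209 - 3*sqrt(445) ≈ -12272.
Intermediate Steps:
s = -6 (s = -3 - 3 = -6)
T(G) = G + sqrt(36 + G**2) (T(G) = sqrt((-6)**2 + G**2) + G = sqrt(36 + G**2) + G = G + sqrt(36 + G**2))
(-7145 - 5001) - T(63) = (-7145 - 5001) - (63 + sqrt(36 + 63**2)) = -12146 - (63 + sqrt(36 + 3969)) = -12146 - (63 + sqrt(4005)) = -12146 - (63 + 3*sqrt(445)) = -12146 + (-63 - 3*sqrt(445)) = -12209 - 3*sqrt(445)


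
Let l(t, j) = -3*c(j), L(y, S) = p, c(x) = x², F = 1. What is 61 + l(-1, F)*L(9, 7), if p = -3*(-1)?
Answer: 52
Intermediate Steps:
p = 3
L(y, S) = 3
l(t, j) = -3*j²
61 + l(-1, F)*L(9, 7) = 61 - 3*1²*3 = 61 - 3*1*3 = 61 - 3*3 = 61 - 9 = 52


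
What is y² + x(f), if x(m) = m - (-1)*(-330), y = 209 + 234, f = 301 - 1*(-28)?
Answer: 196248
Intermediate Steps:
f = 329 (f = 301 + 28 = 329)
y = 443
x(m) = -330 + m (x(m) = m - 1*330 = m - 330 = -330 + m)
y² + x(f) = 443² + (-330 + 329) = 196249 - 1 = 196248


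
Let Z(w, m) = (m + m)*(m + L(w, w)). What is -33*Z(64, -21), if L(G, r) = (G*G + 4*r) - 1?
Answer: 6001380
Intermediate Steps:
L(G, r) = -1 + G² + 4*r (L(G, r) = (G² + 4*r) - 1 = -1 + G² + 4*r)
Z(w, m) = 2*m*(-1 + m + w² + 4*w) (Z(w, m) = (m + m)*(m + (-1 + w² + 4*w)) = (2*m)*(-1 + m + w² + 4*w) = 2*m*(-1 + m + w² + 4*w))
-33*Z(64, -21) = -66*(-21)*(-1 - 21 + 64² + 4*64) = -66*(-21)*(-1 - 21 + 4096 + 256) = -66*(-21)*4330 = -33*(-181860) = 6001380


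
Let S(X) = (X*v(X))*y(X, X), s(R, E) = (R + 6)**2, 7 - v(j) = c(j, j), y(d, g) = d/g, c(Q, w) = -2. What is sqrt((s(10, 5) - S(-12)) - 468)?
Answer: 2*I*sqrt(26) ≈ 10.198*I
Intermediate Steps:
v(j) = 9 (v(j) = 7 - 1*(-2) = 7 + 2 = 9)
s(R, E) = (6 + R)**2
S(X) = 9*X (S(X) = (X*9)*(X/X) = (9*X)*1 = 9*X)
sqrt((s(10, 5) - S(-12)) - 468) = sqrt(((6 + 10)**2 - 9*(-12)) - 468) = sqrt((16**2 - 1*(-108)) - 468) = sqrt((256 + 108) - 468) = sqrt(364 - 468) = sqrt(-104) = 2*I*sqrt(26)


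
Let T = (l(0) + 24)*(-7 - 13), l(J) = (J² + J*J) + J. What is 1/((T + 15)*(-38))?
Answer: 1/17670 ≈ 5.6593e-5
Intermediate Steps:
l(J) = J + 2*J² (l(J) = (J² + J²) + J = 2*J² + J = J + 2*J²)
T = -480 (T = (0*(1 + 2*0) + 24)*(-7 - 13) = (0*(1 + 0) + 24)*(-20) = (0*1 + 24)*(-20) = (0 + 24)*(-20) = 24*(-20) = -480)
1/((T + 15)*(-38)) = 1/((-480 + 15)*(-38)) = 1/(-465*(-38)) = 1/17670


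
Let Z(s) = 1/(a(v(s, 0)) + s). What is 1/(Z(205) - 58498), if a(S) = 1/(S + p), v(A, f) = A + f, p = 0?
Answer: -42026/2458436743 ≈ -1.7095e-5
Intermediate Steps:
a(S) = 1/S (a(S) = 1/(S + 0) = 1/S)
Z(s) = 1/(s + 1/s) (Z(s) = 1/(1/(s + 0) + s) = 1/(1/s + s) = 1/(s + 1/s))
1/(Z(205) - 58498) = 1/(205/(1 + 205²) - 58498) = 1/(205/(1 + 42025) - 58498) = 1/(205/42026 - 58498) = 1/(-2458436743/42026) = -42026/2458436743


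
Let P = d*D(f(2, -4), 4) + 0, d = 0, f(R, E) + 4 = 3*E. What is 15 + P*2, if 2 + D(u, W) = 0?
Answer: 15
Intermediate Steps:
f(R, E) = -4 + 3*E
D(u, W) = -2 (D(u, W) = -2 + 0 = -2)
P = 0 (P = 0*(-2) + 0 = 0 + 0 = 0)
15 + P*2 = 15 + 0*2 = 15 + 0 = 15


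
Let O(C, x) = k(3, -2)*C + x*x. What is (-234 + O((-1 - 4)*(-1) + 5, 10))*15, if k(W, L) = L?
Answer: -2310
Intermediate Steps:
O(C, x) = x**2 - 2*C (O(C, x) = -2*C + x*x = -2*C + x**2 = x**2 - 2*C)
(-234 + O((-1 - 4)*(-1) + 5, 10))*15 = (-234 + (10**2 - 2*((-1 - 4)*(-1) + 5)))*15 = (-234 + (100 - 2*(-5*(-1) + 5)))*15 = (-234 + (100 - 2*(5 + 5)))*15 = (-234 + (100 - 2*10))*15 = (-234 + (100 - 20))*15 = (-234 + 80)*15 = -154*15 = -2310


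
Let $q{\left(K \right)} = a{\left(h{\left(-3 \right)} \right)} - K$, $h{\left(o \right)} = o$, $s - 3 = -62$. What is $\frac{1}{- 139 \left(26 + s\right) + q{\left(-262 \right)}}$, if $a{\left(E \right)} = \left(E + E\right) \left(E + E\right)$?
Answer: $\frac{1}{4885} \approx 0.00020471$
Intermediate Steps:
$s = -59$ ($s = 3 - 62 = -59$)
$a{\left(E \right)} = 4 E^{2}$ ($a{\left(E \right)} = 2 E 2 E = 4 E^{2}$)
$q{\left(K \right)} = 36 - K$ ($q{\left(K \right)} = 4 \left(-3\right)^{2} - K = 4 \cdot 9 - K = 36 - K$)
$\frac{1}{- 139 \left(26 + s\right) + q{\left(-262 \right)}} = \frac{1}{- 139 \left(26 - 59\right) + \left(36 - -262\right)} = \frac{1}{\left(-139\right) \left(-33\right) + \left(36 + 262\right)} = \frac{1}{4587 + 298} = \frac{1}{4885}$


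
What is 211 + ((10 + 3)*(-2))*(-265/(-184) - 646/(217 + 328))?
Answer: 10247247/50140 ≈ 204.37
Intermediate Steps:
211 + ((10 + 3)*(-2))*(-265/(-184) - 646/(217 + 328)) = 211 + (13*(-2))*(-265*(-1/184) - 646/545) = 211 - 26*(265/184 - 646*1/545) = 211 - 26*(265/184 - 646/545) = 211 - 26*25561/100280 = 211 - 332293/50140 = 10247247/50140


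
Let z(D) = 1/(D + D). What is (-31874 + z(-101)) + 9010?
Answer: -4618529/202 ≈ -22864.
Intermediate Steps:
z(D) = 1/(2*D)
(-31874 + z(-101)) + 9010 = (-31874 + (½)/(-101)) + 9010 = (-31874 + (½)*(-1/101)) + 9010 = (-31874 - 1/202) + 9010 = -6438549/202 + 9010 = -4618529/202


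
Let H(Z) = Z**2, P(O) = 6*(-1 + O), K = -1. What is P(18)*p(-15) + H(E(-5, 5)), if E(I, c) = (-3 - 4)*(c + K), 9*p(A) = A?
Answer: 614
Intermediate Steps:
p(A) = A/9
P(O) = -6 + 6*O
E(I, c) = 7 - 7*c (E(I, c) = (-3 - 4)*(c - 1) = -7*(-1 + c) = 7 - 7*c)
P(18)*p(-15) + H(E(-5, 5)) = (-6 + 6*18)*((1/9)*(-15)) + (7 - 7*5)**2 = (-6 + 108)*(-5/3) + (7 - 35)**2 = 102*(-5/3) + (-28)**2 = -170 + 784 = 614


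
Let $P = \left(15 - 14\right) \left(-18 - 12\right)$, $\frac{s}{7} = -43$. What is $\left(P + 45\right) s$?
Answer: $-4515$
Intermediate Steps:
$s = -301$ ($s = 7 \left(-43\right) = -301$)
$P = -30$ ($P = 1 \left(-30\right) = -30$)
$\left(P + 45\right) s = \left(-30 + 45\right) \left(-301\right) = 15 \left(-301\right) = -4515$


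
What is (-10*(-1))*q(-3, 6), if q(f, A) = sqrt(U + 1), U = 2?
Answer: 10*sqrt(3) ≈ 17.320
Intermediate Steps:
q(f, A) = sqrt(3) (q(f, A) = sqrt(2 + 1) = sqrt(3))
(-10*(-1))*q(-3, 6) = (-10*(-1))*sqrt(3) = 10*sqrt(3)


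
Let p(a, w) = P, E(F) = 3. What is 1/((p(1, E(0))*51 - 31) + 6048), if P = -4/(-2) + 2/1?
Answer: 1/6221 ≈ 0.00016075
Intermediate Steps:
P = 4 (P = -4*(-½) + 2*1 = 2 + 2 = 4)
p(a, w) = 4
1/((p(1, E(0))*51 - 31) + 6048) = 1/((4*51 - 31) + 6048) = 1/((204 - 31) + 6048) = 1/(173 + 6048) = 1/6221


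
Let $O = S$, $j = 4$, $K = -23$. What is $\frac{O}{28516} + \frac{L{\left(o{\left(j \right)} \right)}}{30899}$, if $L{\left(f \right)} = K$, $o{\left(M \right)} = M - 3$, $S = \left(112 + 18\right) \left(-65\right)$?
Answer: $- \frac{130876209}{440557942} \approx -0.29707$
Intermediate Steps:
$S = -8450$ ($S = 130 \left(-65\right) = -8450$)
$o{\left(M \right)} = -3 + M$
$O = -8450$
$L{\left(f \right)} = -23$
$\frac{O}{28516} + \frac{L{\left(o{\left(j \right)} \right)}}{30899} = - \frac{8450}{28516} - \frac{23}{30899} = \left(-8450\right) \frac{1}{28516} - \frac{23}{30899} = - \frac{4225}{14258} - \frac{23}{30899} = - \frac{130876209}{440557942}$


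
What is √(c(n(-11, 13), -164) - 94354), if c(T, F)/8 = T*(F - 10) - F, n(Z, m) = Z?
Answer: I*√77730 ≈ 278.8*I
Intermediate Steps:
c(T, F) = -8*F + 8*T*(-10 + F) (c(T, F) = 8*(T*(F - 10) - F) = 8*(T*(-10 + F) - F) = 8*(-F + T*(-10 + F)) = -8*F + 8*T*(-10 + F))
√(c(n(-11, 13), -164) - 94354) = √((-80*(-11) - 8*(-164) + 8*(-164)*(-11)) - 94354) = √((880 + 1312 + 14432) - 94354) = √(16624 - 94354) = √(-77730) = I*√77730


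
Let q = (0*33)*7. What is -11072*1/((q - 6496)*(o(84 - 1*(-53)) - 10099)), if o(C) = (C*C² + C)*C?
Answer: 346/71513658293 ≈ 4.8382e-9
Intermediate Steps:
q = 0 (q = 0*7 = 0)
o(C) = C*(C + C³) (o(C) = (C³ + C)*C = (C + C³)*C = C*(C + C³))
-11072*1/((q - 6496)*(o(84 - 1*(-53)) - 10099)) = -11072*1/((0 - 6496)*(((84 - 1*(-53))² + (84 - 1*(-53))⁴) - 10099)) = -11072*(-1/(6496*(((84 + 53)² + (84 + 53)⁴) - 10099))) = -11072*(-1/(6496*((137² + 137⁴) - 10099))) = -11072*(-1/(6496*((18769 + 352275361) - 10099))) = -11072*(-1/(6496*(352294130 - 10099))) = -11072/((-6496*352284031)) = -11072/(-2288437065376) = -11072*(-1/2288437065376) = 346/71513658293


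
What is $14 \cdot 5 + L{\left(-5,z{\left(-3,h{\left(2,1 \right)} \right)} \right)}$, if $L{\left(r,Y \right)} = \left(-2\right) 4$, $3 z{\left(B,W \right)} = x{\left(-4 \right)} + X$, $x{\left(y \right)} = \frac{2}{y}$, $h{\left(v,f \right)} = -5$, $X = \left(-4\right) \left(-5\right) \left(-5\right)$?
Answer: $62$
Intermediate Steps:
$X = -100$ ($X = 20 \left(-5\right) = -100$)
$z{\left(B,W \right)} = - \frac{67}{2}$ ($z{\left(B,W \right)} = \frac{\frac{2}{-4} - 100}{3} = \frac{2 \left(- \frac{1}{4}\right) - 100}{3} = \frac{- \frac{1}{2} - 100}{3} = \frac{1}{3} \left(- \frac{201}{2}\right) = - \frac{67}{2}$)
$L{\left(r,Y \right)} = -8$
$14 \cdot 5 + L{\left(-5,z{\left(-3,h{\left(2,1 \right)} \right)} \right)} = 14 \cdot 5 - 8 = 70 - 8 = 62$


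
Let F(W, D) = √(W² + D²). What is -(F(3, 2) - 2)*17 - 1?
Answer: 33 - 17*√13 ≈ -28.294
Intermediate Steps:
F(W, D) = √(D² + W²)
-(F(3, 2) - 2)*17 - 1 = -(√(2² + 3²) - 2)*17 - 1 = -(√(4 + 9) - 2)*17 - 1 = -(√13 - 2)*17 - 1 = -(-2 + √13)*17 - 1 = (2 - √13)*17 - 1 = (34 - 17*√13) - 1 = 33 - 17*√13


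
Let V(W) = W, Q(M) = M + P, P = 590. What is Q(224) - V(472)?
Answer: 342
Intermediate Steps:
Q(M) = 590 + M (Q(M) = M + 590 = 590 + M)
Q(224) - V(472) = (590 + 224) - 1*472 = 814 - 472 = 342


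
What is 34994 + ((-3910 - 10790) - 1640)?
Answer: 18654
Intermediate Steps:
34994 + ((-3910 - 10790) - 1640) = 34994 + (-14700 - 1640) = 34994 - 16340 = 18654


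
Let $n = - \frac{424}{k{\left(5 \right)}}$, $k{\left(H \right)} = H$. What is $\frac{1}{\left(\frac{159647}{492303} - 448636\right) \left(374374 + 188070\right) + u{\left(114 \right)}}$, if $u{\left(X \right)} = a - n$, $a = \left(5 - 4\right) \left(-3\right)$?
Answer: $- \frac{144795}{36536476215869029} \approx -3.963 \cdot 10^{-12}$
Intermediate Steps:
$a = -3$ ($a = 1 \left(-3\right) = -3$)
$n = - \frac{424}{5} \approx -84.8$
$u{\left(X \right)} = \frac{409}{5}$ ($u{\left(X \right)} = -3 - - \frac{424}{5} = -3 + \frac{424}{5} = \frac{409}{5}$)
$\frac{1}{\left(\frac{159647}{492303} - 448636\right) \left(374374 + 188070\right) + u{\left(114 \right)}} = \frac{1}{\left(\frac{159647}{492303} - 448636\right) \left(374374 + 188070\right) + \frac{409}{5}} = \frac{1}{\left(159647 \cdot \frac{1}{492303} - 448636\right) 562444 + \frac{409}{5}} = \frac{1}{\left(\frac{9391}{28959} - 448636\right) 562444 + \frac{409}{5}} = \frac{1}{\left(- \frac{12992040533}{28959}\right) 562444 + \frac{409}{5}} = \frac{1}{- \frac{7307295245542652}{28959} + \frac{409}{5}} = \frac{1}{- \frac{36536476215869029}{144795}} = - \frac{144795}{36536476215869029}$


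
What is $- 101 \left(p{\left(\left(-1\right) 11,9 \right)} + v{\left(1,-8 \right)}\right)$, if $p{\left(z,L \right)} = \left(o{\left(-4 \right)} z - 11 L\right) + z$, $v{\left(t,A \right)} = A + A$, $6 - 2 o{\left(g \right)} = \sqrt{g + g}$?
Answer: $16059 - 1111 i \sqrt{2} \approx 16059.0 - 1571.2 i$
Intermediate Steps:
$o{\left(g \right)} = 3 - \frac{\sqrt{2} \sqrt{g}}{2}$ ($o{\left(g \right)} = 3 - \frac{\sqrt{g + g}}{2} = 3 - \frac{\sqrt{2 g}}{2} = 3 - \frac{\sqrt{2} \sqrt{g}}{2}$)
$v{\left(t,A \right)} = 2 A$
$p{\left(z,L \right)} = z - 11 L + z \left(3 - i \sqrt{2}\right)$ ($p{\left(z,L \right)} = \left(\left(3 - \frac{\sqrt{2} \sqrt{-4}}{2}\right) z - 11 L\right) + z = \left(\left(3 - \frac{\sqrt{2} \cdot 2 i}{2}\right) z - 11 L\right) + z = \left(\left(3 - i \sqrt{2}\right) z - 11 L\right) + z = \left(z \left(3 - i \sqrt{2}\right) - 11 L\right) + z = \left(- 11 L + z \left(3 - i \sqrt{2}\right)\right) + z = z - 11 L + z \left(3 - i \sqrt{2}\right)$)
$- 101 \left(p{\left(\left(-1\right) 11,9 \right)} + v{\left(1,-8 \right)}\right) = - 101 \left(\left(\left(-1\right) 11 - 99 + \left(-1\right) 11 \left(3 - i \sqrt{2}\right)\right) + 2 \left(-8\right)\right) = - 101 \left(\left(-11 - 99 - 11 \left(3 - i \sqrt{2}\right)\right) - 16\right) = - 101 \left(\left(-11 - 99 - \left(33 - 11 i \sqrt{2}\right)\right) - 16\right) = - 101 \left(\left(-143 + 11 i \sqrt{2}\right) - 16\right) = - 101 \left(-159 + 11 i \sqrt{2}\right) = 16059 - 1111 i \sqrt{2}$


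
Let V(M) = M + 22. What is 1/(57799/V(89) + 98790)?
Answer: 111/11023489 ≈ 1.0069e-5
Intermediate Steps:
V(M) = 22 + M
1/(57799/V(89) + 98790) = 1/(57799/(22 + 89) + 98790) = 1/(57799/111 + 98790) = 1/(11023489/111) = 111/11023489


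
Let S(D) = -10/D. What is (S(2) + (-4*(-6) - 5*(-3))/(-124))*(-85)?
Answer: 56015/124 ≈ 451.73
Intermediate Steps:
(S(2) + (-4*(-6) - 5*(-3))/(-124))*(-85) = (-10/2 + (-4*(-6) - 5*(-3))/(-124))*(-85) = (-10*½ + (24 + 15)*(-1/124))*(-85) = (-5 + 39*(-1/124))*(-85) = (-5 - 39/124)*(-85) = -659/124*(-85) = 56015/124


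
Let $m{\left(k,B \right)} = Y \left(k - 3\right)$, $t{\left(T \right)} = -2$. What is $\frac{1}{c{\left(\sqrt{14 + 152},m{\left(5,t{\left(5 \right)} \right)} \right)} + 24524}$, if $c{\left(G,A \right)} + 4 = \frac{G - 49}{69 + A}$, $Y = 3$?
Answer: $\frac{9194755}{225449385349} - \frac{5 \sqrt{166}}{225449385349} \approx 4.0784 \cdot 10^{-5}$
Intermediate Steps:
$m{\left(k,B \right)} = -9 + 3 k$ ($m{\left(k,B \right)} = 3 \left(k - 3\right) = 3 \left(-3 + k\right) = -9 + 3 k$)
$c{\left(G,A \right)} = -4 + \frac{-49 + G}{69 + A}$ ($c{\left(G,A \right)} = -4 + \frac{G - 49}{69 + A} = -4 + \frac{-49 + G}{69 + A}$)
$\frac{1}{c{\left(\sqrt{14 + 152},m{\left(5,t{\left(5 \right)} \right)} \right)} + 24524} = \frac{1}{\frac{-325 + \sqrt{14 + 152} - 4 \left(-9 + 3 \cdot 5\right)}{69 + \left(-9 + 3 \cdot 5\right)} + 24524} = \frac{1}{\frac{-325 + \sqrt{166} - 4 \left(-9 + 15\right)}{69 + \left(-9 + 15\right)} + 24524} = \frac{1}{\frac{-325 + \sqrt{166} - 24}{69 + 6} + 24524} = \frac{1}{\frac{-325 + \sqrt{166} - 24}{75} + 24524} = \frac{1}{\frac{-349 + \sqrt{166}}{75} + 24524} = \frac{1}{\left(- \frac{349}{75} + \frac{\sqrt{166}}{75}\right) + 24524} = \frac{1}{\frac{1838951}{75} + \frac{\sqrt{166}}{75}}$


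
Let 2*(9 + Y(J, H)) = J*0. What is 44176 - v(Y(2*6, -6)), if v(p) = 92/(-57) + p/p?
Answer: 2518067/57 ≈ 44177.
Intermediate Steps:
Y(J, H) = -9 (Y(J, H) = -9 + (J*0)/2 = -9 + (½)*0 = -9 + 0 = -9)
v(p) = -35/57 (v(p) = 92*(-1/57) + 1 = -92/57 + 1 = -35/57)
44176 - v(Y(2*6, -6)) = 44176 - 1*(-35/57) = 44176 + 35/57 = 2518067/57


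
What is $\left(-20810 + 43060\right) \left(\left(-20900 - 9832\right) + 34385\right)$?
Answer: $81279250$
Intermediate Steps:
$\left(-20810 + 43060\right) \left(\left(-20900 - 9832\right) + 34385\right) = 22250 \left(\left(-20900 - 9832\right) + 34385\right) = 22250 \left(-30732 + 34385\right) = 22250 \cdot 3653 = 81279250$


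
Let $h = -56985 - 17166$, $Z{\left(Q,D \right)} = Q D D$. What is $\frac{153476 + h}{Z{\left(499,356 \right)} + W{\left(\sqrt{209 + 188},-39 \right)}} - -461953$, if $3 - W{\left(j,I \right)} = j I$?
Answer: $\frac{1847561557734199740531}{3999457851161452} - \frac{3093675 \sqrt{397}}{3999457851161452} \approx 4.6195 \cdot 10^{5}$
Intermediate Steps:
$Z{\left(Q,D \right)} = Q D^{2}$ ($Z{\left(Q,D \right)} = D Q D = Q D^{2}$)
$W{\left(j,I \right)} = 3 - I j$ ($W{\left(j,I \right)} = 3 - j I = 3 - I j$)
$h = -74151$
$\frac{153476 + h}{Z{\left(499,356 \right)} + W{\left(\sqrt{209 + 188},-39 \right)}} - -461953 = \frac{153476 - 74151}{499 \cdot 356^{2} - \left(-3 - 39 \sqrt{209 + 188}\right)} - -461953 = \frac{79325}{499 \cdot 126736 - \left(-3 - 39 \sqrt{397}\right)} + 461953 = \frac{79325}{63241264 + \left(3 + 39 \sqrt{397}\right)} + 461953 = \frac{79325}{63241267 + 39 \sqrt{397}} + 461953 = 461953 + \frac{79325}{63241267 + 39 \sqrt{397}}$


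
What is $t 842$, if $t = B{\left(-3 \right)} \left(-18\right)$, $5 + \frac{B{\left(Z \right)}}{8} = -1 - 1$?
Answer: $848736$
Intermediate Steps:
$B{\left(Z \right)} = -56$ ($B{\left(Z \right)} = -40 + 8 \left(-1 - 1\right) = -40 + 8 \left(-2\right) = -40 - 16 = -56$)
$t = 1008$ ($t = \left(-56\right) \left(-18\right) = 1008$)
$t 842 = 1008 \cdot 842 = 848736$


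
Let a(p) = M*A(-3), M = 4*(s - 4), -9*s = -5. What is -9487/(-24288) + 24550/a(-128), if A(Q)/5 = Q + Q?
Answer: 45014377/752928 ≈ 59.786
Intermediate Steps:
s = 5/9 (s = -⅑*(-5) = 5/9 ≈ 0.55556)
A(Q) = 10*Q (A(Q) = 5*(Q + Q) = 5*(2*Q) = 10*Q)
M = -124/9 (M = 4*(5/9 - 4) = 4*(-31/9) = -124/9 ≈ -13.778)
a(p) = 1240/3 (a(p) = -1240*(-3)/9 = -124/9*(-30) = 1240/3)
-9487/(-24288) + 24550/a(-128) = -9487/(-24288) + 24550/(1240/3) = -9487*(-1/24288) + 24550*(3/1240) = 9487/24288 + 7365/124 = 45014377/752928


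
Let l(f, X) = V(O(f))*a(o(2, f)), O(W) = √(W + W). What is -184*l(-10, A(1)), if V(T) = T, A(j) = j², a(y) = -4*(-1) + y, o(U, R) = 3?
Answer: -2576*I*√5 ≈ -5760.1*I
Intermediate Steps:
a(y) = 4 + y
O(W) = √2*√W (O(W) = √(2*W) = √2*√W)
l(f, X) = 7*√2*√f (l(f, X) = (√2*√f)*(4 + 3) = (√2*√f)*7 = 7*√2*√f)
-184*l(-10, A(1)) = -1288*√2*√(-10) = -1288*√2*I*√10 = -2576*I*√5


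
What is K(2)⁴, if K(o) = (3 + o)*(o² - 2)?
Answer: 10000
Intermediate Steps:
K(o) = (-2 + o²)*(3 + o) (K(o) = (3 + o)*(-2 + o²) = (-2 + o²)*(3 + o))
K(2)⁴ = (-6 + 2³ - 2*2 + 3*2²)⁴ = (-6 + 8 - 4 + 3*4)⁴ = (-6 + 8 - 4 + 12)⁴ = 10⁴ = 10000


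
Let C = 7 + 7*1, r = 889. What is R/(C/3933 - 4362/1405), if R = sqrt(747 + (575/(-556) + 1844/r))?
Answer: -16577595*sqrt(5076629456703)/4235044094792 ≈ -8.8197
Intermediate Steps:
C = 14 (C = 7 + 7 = 14)
R = 3*sqrt(5076629456703)/247142 (R = sqrt(747 + (575/(-556) + 1844/889)) = sqrt(747 + (575*(-1/556) + 1844*(1/889))) = sqrt(747 + (-575/556 + 1844/889)) = sqrt(747 + 514089/494284) = sqrt(369744237/494284) = 3*sqrt(5076629456703)/247142 ≈ 27.350)
R/(C/3933 - 4362/1405) = (3*sqrt(5076629456703)/247142)/(14/3933 - 4362/1405) = (3*sqrt(5076629456703)/247142)/(-17136076/5525865) = (3*sqrt(5076629456703)/247142)*(-5525865/17136076) = -16577595*sqrt(5076629456703)/4235044094792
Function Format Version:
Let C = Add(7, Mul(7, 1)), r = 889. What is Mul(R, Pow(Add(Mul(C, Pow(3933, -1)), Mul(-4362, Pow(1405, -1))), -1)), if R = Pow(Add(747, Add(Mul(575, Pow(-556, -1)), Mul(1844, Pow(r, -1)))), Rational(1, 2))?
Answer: Mul(Rational(-16577595, 4235044094792), Pow(5076629456703, Rational(1, 2))) ≈ -8.8197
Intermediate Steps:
C = 14 (C = Add(7, 7) = 14)
R = Mul(Rational(3, 247142), Pow(5076629456703, Rational(1, 2))) (R = Pow(Add(747, Add(Mul(575, Pow(-556, -1)), Mul(1844, Pow(889, -1)))), Rational(1, 2)) = Pow(Add(747, Add(Mul(575, Rational(-1, 556)), Mul(1844, Rational(1, 889)))), Rational(1, 2)) = Pow(Add(747, Add(Rational(-575, 556), Rational(1844, 889))), Rational(1, 2)) = Pow(Add(747, Rational(514089, 494284)), Rational(1, 2)) = Pow(Rational(369744237, 494284), Rational(1, 2)) = Mul(Rational(3, 247142), Pow(5076629456703, Rational(1, 2))) ≈ 27.350)
Mul(R, Pow(Add(Mul(C, Pow(3933, -1)), Mul(-4362, Pow(1405, -1))), -1)) = Mul(Mul(Rational(3, 247142), Pow(5076629456703, Rational(1, 2))), Pow(Add(Mul(14, Pow(3933, -1)), Mul(-4362, Pow(1405, -1))), -1)) = Mul(Mul(Rational(3, 247142), Pow(5076629456703, Rational(1, 2))), Pow(Add(Mul(14, Rational(1, 3933)), Mul(-4362, Rational(1, 1405))), -1)) = Mul(Mul(Rational(3, 247142), Pow(5076629456703, Rational(1, 2))), Pow(Add(Rational(14, 3933), Rational(-4362, 1405)), -1)) = Mul(Mul(Rational(3, 247142), Pow(5076629456703, Rational(1, 2))), Pow(Rational(-17136076, 5525865), -1)) = Mul(Mul(Rational(3, 247142), Pow(5076629456703, Rational(1, 2))), Rational(-5525865, 17136076)) = Mul(Rational(-16577595, 4235044094792), Pow(5076629456703, Rational(1, 2)))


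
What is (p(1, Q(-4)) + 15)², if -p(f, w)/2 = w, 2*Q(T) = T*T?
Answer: 1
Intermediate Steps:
Q(T) = T²/2 (Q(T) = (T*T)/2 = T²/2)
p(f, w) = -2*w
(p(1, Q(-4)) + 15)² = (-(-4)² + 15)² = (-16 + 15)² = (-1)² = 1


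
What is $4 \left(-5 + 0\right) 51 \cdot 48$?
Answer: $-48960$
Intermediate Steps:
$4 \left(-5 + 0\right) 51 \cdot 48 = 4 \left(-5\right) 51 \cdot 48 = \left(-20\right) 51 \cdot 48 = \left(-1020\right) 48 = -48960$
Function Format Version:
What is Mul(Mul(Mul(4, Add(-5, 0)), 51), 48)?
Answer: -48960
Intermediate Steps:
Mul(Mul(Mul(4, Add(-5, 0)), 51), 48) = Mul(Mul(Mul(4, -5), 51), 48) = Mul(Mul(-20, 51), 48) = Mul(-1020, 48) = -48960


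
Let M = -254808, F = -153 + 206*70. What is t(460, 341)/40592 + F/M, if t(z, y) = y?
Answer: -61529567/1292895792 ≈ -0.047590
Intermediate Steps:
F = 14267 (F = -153 + 14420 = 14267)
t(460, 341)/40592 + F/M = 341/40592 + 14267/(-254808) = 341*(1/40592) + 14267*(-1/254808) = 341/40592 - 14267/254808 = -61529567/1292895792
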